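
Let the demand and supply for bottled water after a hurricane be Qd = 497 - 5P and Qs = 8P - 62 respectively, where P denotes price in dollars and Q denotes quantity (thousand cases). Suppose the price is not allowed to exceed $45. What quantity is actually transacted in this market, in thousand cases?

Without the control the market clears where 497 - 5P = 8P - 62, i.e. P* = 43 and Q* = 282.
The ceiling of 45 is above the equilibrium price 43, so it is not binding; the market clears at P* = 43, Q* = 282.

282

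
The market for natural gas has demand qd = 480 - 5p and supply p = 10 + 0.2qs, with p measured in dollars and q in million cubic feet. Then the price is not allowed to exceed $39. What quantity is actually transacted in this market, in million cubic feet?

145

Rearranging supply gives qs = 5p - 50. Equilibrium: 480 - 5p = 5p - 50, so 530 = 10p and p* = 53, q* = 215.
Because the ceiling (39) lies below the market-clearing price, it is binding.
At p = 39: qd = 480 - 5·39 = 285 and qs = 5·39 - 50 = 145.
The quantity actually transacted is the short side, supply: 145.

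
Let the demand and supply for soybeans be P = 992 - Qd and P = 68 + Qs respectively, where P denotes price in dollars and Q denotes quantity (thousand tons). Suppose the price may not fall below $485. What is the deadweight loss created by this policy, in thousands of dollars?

0

Rearranging demand gives Qd = 992 - P; rearranging supply gives Qs = P - 68. Setting quantity demanded equal to quantity supplied, 992 - P = P - 68, gives P* = 530 and Q* = 462.
Since 485 is below P* = 530, the floor does not bind and the free-market outcome prevails.
Since the control does not bind, no trades are prevented and deadweight loss is zero.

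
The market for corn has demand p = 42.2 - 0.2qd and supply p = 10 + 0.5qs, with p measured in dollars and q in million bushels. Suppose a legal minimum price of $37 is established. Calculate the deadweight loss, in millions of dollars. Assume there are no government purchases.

140

Rearranging demand gives qd = 211 - 5p; rearranging supply gives qs = 2p - 20. Without the control the market clears where 211 - 5p = 2p - 20, i.e. p* = 33 and q* = 46.
The floor of 37 is above the equilibrium price 33, so it binds.
At p = 37: qd = 211 - 5·37 = 26 and qs = 2·37 - 20 = 54.
Quantity traded falls to 26. At q = 26 the demand price is (211 - 26)/5 = 37 and the supply price is (20 + 26)/2 = 23.
Deadweight loss = ½ · (37 - 23) · (46 - 26) = ½ · 14 · 20 = 140.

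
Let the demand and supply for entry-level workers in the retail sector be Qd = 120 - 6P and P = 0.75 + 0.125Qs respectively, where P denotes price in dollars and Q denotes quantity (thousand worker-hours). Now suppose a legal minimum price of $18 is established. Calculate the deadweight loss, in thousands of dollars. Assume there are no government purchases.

Rearranging supply gives Qs = 8P - 6. Without the control the market clears where 120 - 6P = 8P - 6, i.e. P* = 9 and Q* = 66.
Because the floor (18) lies above the market-clearing price, it is binding.
At P = 18: Qd = 120 - 6·18 = 12 and Qs = 8·18 - 6 = 138.
Quantity traded falls to 12. At Q = 12 the demand price is (120 - 12)/6 = 18 and the supply price is (6 + 12)/8 = 2.25.
Deadweight loss = ½ · (18 - 2.25) · (66 - 12) = ½ · 15.75 · 54 = 425.25.

425.25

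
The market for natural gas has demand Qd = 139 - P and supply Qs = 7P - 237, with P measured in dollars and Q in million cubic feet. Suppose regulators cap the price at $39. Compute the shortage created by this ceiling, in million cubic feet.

Equilibrium: 139 - P = 7P - 237, so 376 = 8P and P* = 47, Q* = 92.
Since 39 < 47, the ceiling is binding.
At P = 39: Qd = 139 - 39 = 100 and Qs = 7·39 - 237 = 36.
Shortage = Qd - Qs = 100 - 36 = 64.

64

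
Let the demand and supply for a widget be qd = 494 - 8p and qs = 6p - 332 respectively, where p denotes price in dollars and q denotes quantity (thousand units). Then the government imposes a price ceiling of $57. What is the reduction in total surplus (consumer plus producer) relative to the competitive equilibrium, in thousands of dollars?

21

In a free market, 494 - 8p = 6p - 332 gives the equilibrium p* = 59, q* = 22.
Since 57 < 59, the ceiling is binding.
At p = 57: qd = 494 - 8·57 = 38 and qs = 6·57 - 332 = 10.
Quantity traded falls to 10. At q = 10 the demand price is (494 - 10)/8 = 60.5 and the supply price is (332 + 10)/6 = 57.
Deadweight loss = ½ · (60.5 - 57) · (22 - 10) = ½ · 3.5 · 12 = 21.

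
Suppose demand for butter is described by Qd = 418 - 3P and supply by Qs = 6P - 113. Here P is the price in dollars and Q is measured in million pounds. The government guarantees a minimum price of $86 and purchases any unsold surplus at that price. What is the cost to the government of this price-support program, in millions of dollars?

20898

In a free market, 418 - 3P = 6P - 113 gives the equilibrium P* = 59, Q* = 241.
Since 86 > 59, the floor is binding.
At P = 86: Qd = 418 - 3·86 = 160 and Qs = 6·86 - 113 = 403.
Surplus = Qs - Qd = 243.
Government expenditure = surplus × support price = 243 × 86 = 20898.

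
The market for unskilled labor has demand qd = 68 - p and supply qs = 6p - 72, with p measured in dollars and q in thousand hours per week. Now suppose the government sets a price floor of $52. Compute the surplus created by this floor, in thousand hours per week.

Equilibrium: 68 - p = 6p - 72, so 140 = 7p and p* = 20, q* = 48.
Because the floor (52) lies above the market-clearing price, it is binding.
At p = 52: qd = 68 - 52 = 16 and qs = 6·52 - 72 = 240.
Surplus = qs - qd = 240 - 16 = 224.

224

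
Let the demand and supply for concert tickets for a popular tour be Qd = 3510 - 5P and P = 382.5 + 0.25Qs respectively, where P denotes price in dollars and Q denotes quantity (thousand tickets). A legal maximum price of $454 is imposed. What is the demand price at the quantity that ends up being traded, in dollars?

Rearranging supply gives Qs = 4P - 1530. In a free market, 3510 - 5P = 4P - 1530 gives the equilibrium P* = 560, Q* = 710.
The ceiling of 454 is below the equilibrium price 560, so it binds.
At P = 454: Qd = 3510 - 5·454 = 1240 and Qs = 4·454 - 1530 = 286.
Only 286 units reach the market. On the demand curve, the marginal buyer's willingness to pay at Q = 286 is (3510 - 286)/5 = 644.8.

644.8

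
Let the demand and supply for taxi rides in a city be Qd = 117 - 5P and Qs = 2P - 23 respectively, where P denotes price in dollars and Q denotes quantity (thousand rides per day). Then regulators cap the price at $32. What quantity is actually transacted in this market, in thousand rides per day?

Setting quantity demanded equal to quantity supplied, 117 - 5P = 2P - 23, gives P* = 20 and Q* = 17.
Since 32 is above P* = 20, the ceiling does not bind and the free-market outcome prevails.

17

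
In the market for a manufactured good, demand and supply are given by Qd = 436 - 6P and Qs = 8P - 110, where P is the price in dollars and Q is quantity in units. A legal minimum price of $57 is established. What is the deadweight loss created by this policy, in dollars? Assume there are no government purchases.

1701

Equilibrium: 436 - 6P = 8P - 110, so 546 = 14P and P* = 39, Q* = 202.
The floor of 57 is above the equilibrium price 39, so it binds.
At P = 57: Qd = 436 - 6·57 = 94 and Qs = 8·57 - 110 = 346.
Quantity traded falls to 94. At Q = 94 the demand price is (436 - 94)/6 = 57 and the supply price is (110 + 94)/8 = 25.5.
Deadweight loss = ½ · (57 - 25.5) · (202 - 94) = ½ · 31.5 · 108 = 1701.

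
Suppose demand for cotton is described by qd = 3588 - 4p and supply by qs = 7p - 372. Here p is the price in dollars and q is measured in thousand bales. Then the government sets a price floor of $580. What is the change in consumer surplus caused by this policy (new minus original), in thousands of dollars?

Equilibrium: 3588 - 4p = 7p - 372, so 3960 = 11p and p* = 360, q* = 2148.
Because the floor (580) lies above the market-clearing price, it is binding.
At p = 580: qd = 3588 - 4·580 = 1268 and qs = 7·580 - 372 = 3688.
Consumer surplus without the control is ½ · (897 - 360) · 2148 = 576738.
With the floor, consumers buy 1268 units at 580, so CS = ½ · (897 - 580) · 1268 = 200978.
Change in consumer surplus = 200978 - 576738 = -375760.

-375760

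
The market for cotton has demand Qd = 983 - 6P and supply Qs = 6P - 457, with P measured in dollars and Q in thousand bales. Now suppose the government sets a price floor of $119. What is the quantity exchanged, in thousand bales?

263

Without the control the market clears where 983 - 6P = 6P - 457, i.e. P* = 120 and Q* = 263.
Since 119 is below P* = 120, the floor does not bind and the free-market outcome prevails.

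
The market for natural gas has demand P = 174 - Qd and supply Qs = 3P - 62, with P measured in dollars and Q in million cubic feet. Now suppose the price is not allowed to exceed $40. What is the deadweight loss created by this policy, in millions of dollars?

Rearranging demand gives Qd = 174 - P. In a free market, 174 - P = 3P - 62 gives the equilibrium P* = 59, Q* = 115.
Because the ceiling (40) lies below the market-clearing price, it is binding.
At P = 40: Qd = 174 - 40 = 134 and Qs = 3·40 - 62 = 58.
Quantity traded falls to 58. At Q = 58 the demand price is 174 - 58 = 116 and the supply price is (62 + 58)/3 = 40.
Deadweight loss = ½ · (116 - 40) · (115 - 58) = ½ · 76 · 57 = 2166.

2166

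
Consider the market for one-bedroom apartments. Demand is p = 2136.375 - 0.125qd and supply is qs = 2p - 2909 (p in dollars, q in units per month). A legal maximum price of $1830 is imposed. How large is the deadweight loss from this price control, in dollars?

36125

Rearranging demand gives qd = 17091 - 8p. Setting quantity demanded equal to quantity supplied, 17091 - 8p = 2p - 2909, gives p* = 2000 and q* = 1091.
Because the ceiling (1830) lies below the market-clearing price, it is binding.
At p = 1830: qd = 17091 - 8·1830 = 2451 and qs = 2·1830 - 2909 = 751.
Quantity traded falls to 751. At q = 751 the demand price is (17091 - 751)/8 = 2042.5 and the supply price is (2909 + 751)/2 = 1830.
Deadweight loss = ½ · (2042.5 - 1830) · (1091 - 751) = ½ · 212.5 · 340 = 36125.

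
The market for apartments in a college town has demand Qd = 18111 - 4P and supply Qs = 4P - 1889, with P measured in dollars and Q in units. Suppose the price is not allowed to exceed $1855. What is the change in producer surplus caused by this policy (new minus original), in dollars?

-4399545

Equilibrium: 18111 - 4P = 4P - 1889, so 20000 = 8P and P* = 2500, Q* = 8111.
The ceiling of 1855 is below the equilibrium price 2500, so it binds.
At P = 1855: Qd = 18111 - 4·1855 = 10691 and Qs = 4·1855 - 1889 = 5531.
Producer surplus without the control is ½ · (2500 - 472.25) · 8111 = 8223540.125.
With the ceiling, producers sell 5531 units at 1855, so PS = ½ · (1855 - 472.25) · 5531 = 3823995.125.
Change in producer surplus = 3823995.125 - 8223540.125 = -4399545.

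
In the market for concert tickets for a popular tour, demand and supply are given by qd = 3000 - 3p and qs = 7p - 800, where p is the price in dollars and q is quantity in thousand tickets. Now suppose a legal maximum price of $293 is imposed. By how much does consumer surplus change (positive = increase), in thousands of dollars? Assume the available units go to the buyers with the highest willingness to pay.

47023.5

Equilibrium: 3000 - 3p = 7p - 800, so 3800 = 10p and p* = 380, q* = 1860.
Since 293 < 380, the ceiling is binding.
At p = 293: qd = 3000 - 3·293 = 2121 and qs = 7·293 - 800 = 1251.
Consumer surplus without the control is ½ · (1000 - 380) · 1860 = 576600.
With the ceiling, 1251 units are sold at 293 (assume they go to the highest-value buyers). The demand price at q = 1251 is 583, so CS = ½ · [(1000 - 293) + (583 - 293)] · 1251 = 623623.5.
Change in consumer surplus = 623623.5 - 576600 = 47023.5.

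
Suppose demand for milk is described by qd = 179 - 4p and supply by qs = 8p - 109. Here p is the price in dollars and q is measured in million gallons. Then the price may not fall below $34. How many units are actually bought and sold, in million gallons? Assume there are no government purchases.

43

Equilibrium: 179 - 4p = 8p - 109, so 288 = 12p and p* = 24, q* = 83.
The floor of 34 is above the equilibrium price 24, so it binds.
At p = 34: qd = 179 - 4·34 = 43 and qs = 8·34 - 109 = 163.
The quantity actually transacted is the short side, demand: 43.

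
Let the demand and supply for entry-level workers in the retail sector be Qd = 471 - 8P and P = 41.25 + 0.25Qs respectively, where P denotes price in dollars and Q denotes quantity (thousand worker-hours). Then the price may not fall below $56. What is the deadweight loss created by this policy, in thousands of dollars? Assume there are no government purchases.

108

Rearranging supply gives Qs = 4P - 165. In a free market, 471 - 8P = 4P - 165 gives the equilibrium P* = 53, Q* = 47.
Because the floor (56) lies above the market-clearing price, it is binding.
At P = 56: Qd = 471 - 8·56 = 23 and Qs = 4·56 - 165 = 59.
Quantity traded falls to 23. At Q = 23 the demand price is (471 - 23)/8 = 56 and the supply price is (165 + 23)/4 = 47.
Deadweight loss = ½ · (56 - 47) · (47 - 23) = ½ · 9 · 24 = 108.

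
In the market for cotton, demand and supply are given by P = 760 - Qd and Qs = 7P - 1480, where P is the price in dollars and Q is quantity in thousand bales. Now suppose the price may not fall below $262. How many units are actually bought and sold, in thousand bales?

480

Rearranging demand gives Qd = 760 - P. Without the control the market clears where 760 - P = 7P - 1480, i.e. P* = 280 and Q* = 480.
The floor of 262 is below the equilibrium price 280, so it is not binding; the market clears at P* = 280, Q* = 480.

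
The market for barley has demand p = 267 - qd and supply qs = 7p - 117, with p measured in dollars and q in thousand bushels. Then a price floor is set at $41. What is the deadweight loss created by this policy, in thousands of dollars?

Rearranging demand gives qd = 267 - p. Equilibrium: 267 - p = 7p - 117, so 384 = 8p and p* = 48, q* = 219.
The floor of 41 is below the equilibrium price 48, so it is not binding; the market clears at p* = 48, q* = 219.
Since the control does not bind, no trades are prevented and deadweight loss is zero.

0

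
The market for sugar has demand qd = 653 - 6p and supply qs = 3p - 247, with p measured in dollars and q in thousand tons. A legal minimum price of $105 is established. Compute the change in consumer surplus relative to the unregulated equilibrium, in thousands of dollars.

In a free market, 653 - 6p = 3p - 247 gives the equilibrium p* = 100, q* = 53.
Since 105 > 100, the floor is binding.
At p = 105: qd = 653 - 6·105 = 23 and qs = 3·105 - 247 = 68.
Consumer surplus without the control is ½ · (653/6 - 100) · 53 = 2809/12.
With the floor, consumers buy 23 units at 105, so CS = ½ · (653/6 - 105) · 23 = 529/12.
Change in consumer surplus = 529/12 - 2809/12 = -190.

-190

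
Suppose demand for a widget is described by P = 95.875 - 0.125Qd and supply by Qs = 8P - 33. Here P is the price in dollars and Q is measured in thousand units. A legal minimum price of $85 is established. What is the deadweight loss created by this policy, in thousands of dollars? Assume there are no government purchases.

9800

Rearranging demand gives Qd = 767 - 8P. Setting quantity demanded equal to quantity supplied, 767 - 8P = 8P - 33, gives P* = 50 and Q* = 367.
Since 85 > 50, the floor is binding.
At P = 85: Qd = 767 - 8·85 = 87 and Qs = 8·85 - 33 = 647.
Quantity traded falls to 87. At Q = 87 the demand price is (767 - 87)/8 = 85 and the supply price is (33 + 87)/8 = 15.
Deadweight loss = ½ · (85 - 15) · (367 - 87) = ½ · 70 · 280 = 9800.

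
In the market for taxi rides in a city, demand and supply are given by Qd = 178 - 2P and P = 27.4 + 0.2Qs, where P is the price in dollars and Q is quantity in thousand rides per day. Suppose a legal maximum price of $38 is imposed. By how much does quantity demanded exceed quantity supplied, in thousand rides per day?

49

Rearranging supply gives Qs = 5P - 137. Setting quantity demanded equal to quantity supplied, 178 - 2P = 5P - 137, gives P* = 45 and Q* = 88.
Since 38 < 45, the ceiling is binding.
At P = 38: Qd = 178 - 2·38 = 102 and Qs = 5·38 - 137 = 53.
Shortage = Qd - Qs = 102 - 53 = 49.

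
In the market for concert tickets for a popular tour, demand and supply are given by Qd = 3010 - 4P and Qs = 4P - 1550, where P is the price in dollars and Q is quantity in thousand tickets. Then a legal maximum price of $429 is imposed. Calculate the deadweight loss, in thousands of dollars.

79524

In a free market, 3010 - 4P = 4P - 1550 gives the equilibrium P* = 570, Q* = 730.
The ceiling of 429 is below the equilibrium price 570, so it binds.
At P = 429: Qd = 3010 - 4·429 = 1294 and Qs = 4·429 - 1550 = 166.
Quantity traded falls to 166. At Q = 166 the demand price is (3010 - 166)/4 = 711 and the supply price is (1550 + 166)/4 = 429.
Deadweight loss = ½ · (711 - 429) · (730 - 166) = ½ · 282 · 564 = 79524.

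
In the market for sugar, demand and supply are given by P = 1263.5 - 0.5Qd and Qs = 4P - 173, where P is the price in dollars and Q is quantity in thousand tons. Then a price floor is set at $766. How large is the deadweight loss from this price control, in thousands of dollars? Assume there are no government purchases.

149784

Rearranging demand gives Qd = 2527 - 2P. Setting quantity demanded equal to quantity supplied, 2527 - 2P = 4P - 173, gives P* = 450 and Q* = 1627.
The floor of 766 is above the equilibrium price 450, so it binds.
At P = 766: Qd = 2527 - 2·766 = 995 and Qs = 4·766 - 173 = 2891.
Quantity traded falls to 995. At Q = 995 the demand price is (2527 - 995)/2 = 766 and the supply price is (173 + 995)/4 = 292.
Deadweight loss = ½ · (766 - 292) · (1627 - 995) = ½ · 474 · 632 = 149784.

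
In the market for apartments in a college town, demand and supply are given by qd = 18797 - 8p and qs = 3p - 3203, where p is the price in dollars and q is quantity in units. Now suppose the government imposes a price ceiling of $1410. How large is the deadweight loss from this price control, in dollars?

Setting quantity demanded equal to quantity supplied, 18797 - 8p = 3p - 3203, gives p* = 2000 and q* = 2797.
Since 1410 < 2000, the ceiling is binding.
At p = 1410: qd = 18797 - 8·1410 = 7517 and qs = 3·1410 - 3203 = 1027.
Quantity traded falls to 1027. At q = 1027 the demand price is (18797 - 1027)/8 = 2221.25 and the supply price is (3203 + 1027)/3 = 1410.
Deadweight loss = ½ · (2221.25 - 1410) · (2797 - 1027) = ½ · 811.25 · 1770 = 717956.25.

717956.25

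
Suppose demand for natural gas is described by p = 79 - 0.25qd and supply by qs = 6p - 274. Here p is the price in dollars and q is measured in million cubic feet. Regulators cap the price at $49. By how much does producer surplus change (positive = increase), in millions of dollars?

-500

Rearranging demand gives qd = 316 - 4p. In a free market, 316 - 4p = 6p - 274 gives the equilibrium p* = 59, q* = 80.
Since 49 < 59, the ceiling is binding.
At p = 49: qd = 316 - 4·49 = 120 and qs = 6·49 - 274 = 20.
Producer surplus without the control is ½ · (59 - 137/3) · 80 = 1600/3.
With the ceiling, producers sell 20 units at 49, so PS = ½ · (49 - 137/3) · 20 = 100/3.
Change in producer surplus = 100/3 - 1600/3 = -500.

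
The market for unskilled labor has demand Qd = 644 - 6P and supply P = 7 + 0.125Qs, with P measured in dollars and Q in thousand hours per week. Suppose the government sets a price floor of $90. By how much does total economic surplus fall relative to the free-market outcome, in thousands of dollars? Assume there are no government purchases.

8400

Rearranging supply gives Qs = 8P - 56. Without the control the market clears where 644 - 6P = 8P - 56, i.e. P* = 50 and Q* = 344.
Because the floor (90) lies above the market-clearing price, it is binding.
At P = 90: Qd = 644 - 6·90 = 104 and Qs = 8·90 - 56 = 664.
Quantity traded falls to 104. At Q = 104 the demand price is (644 - 104)/6 = 90 and the supply price is (56 + 104)/8 = 20.
Deadweight loss = ½ · (90 - 20) · (344 - 104) = ½ · 70 · 240 = 8400.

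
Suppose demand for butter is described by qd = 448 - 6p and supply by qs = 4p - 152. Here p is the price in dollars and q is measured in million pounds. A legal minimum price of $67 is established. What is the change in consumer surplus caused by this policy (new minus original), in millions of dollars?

In a free market, 448 - 6p = 4p - 152 gives the equilibrium p* = 60, q* = 88.
Because the floor (67) lies above the market-clearing price, it is binding.
At p = 67: qd = 448 - 6·67 = 46 and qs = 4·67 - 152 = 116.
Consumer surplus without the control is ½ · (224/3 - 60) · 88 = 1936/3.
With the floor, consumers buy 46 units at 67, so CS = ½ · (224/3 - 67) · 46 = 529/3.
Change in consumer surplus = 529/3 - 1936/3 = -469.

-469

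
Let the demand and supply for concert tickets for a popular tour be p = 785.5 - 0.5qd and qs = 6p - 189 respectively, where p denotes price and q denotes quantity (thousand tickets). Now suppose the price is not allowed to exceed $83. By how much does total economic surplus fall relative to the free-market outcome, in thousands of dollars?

Rearranging demand gives qd = 1571 - 2p. Setting quantity demanded equal to quantity supplied, 1571 - 2p = 6p - 189, gives p* = 220 and q* = 1131.
Since 83 < 220, the ceiling is binding.
At p = 83: qd = 1571 - 2·83 = 1405 and qs = 6·83 - 189 = 309.
Quantity traded falls to 309. At q = 309 the demand price is (1571 - 309)/2 = 631 and the supply price is (189 + 309)/6 = 83.
Deadweight loss = ½ · (631 - 83) · (1131 - 309) = ½ · 548 · 822 = 225228.

225228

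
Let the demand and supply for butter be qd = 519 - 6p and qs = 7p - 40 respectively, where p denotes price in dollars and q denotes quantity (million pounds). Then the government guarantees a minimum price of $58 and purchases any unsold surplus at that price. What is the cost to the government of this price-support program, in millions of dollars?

11310

Equilibrium: 519 - 6p = 7p - 40, so 559 = 13p and p* = 43, q* = 261.
Since 58 > 43, the floor is binding.
At p = 58: qd = 519 - 6·58 = 171 and qs = 7·58 - 40 = 366.
Surplus = qs - qd = 195.
Government expenditure = surplus × support price = 195 × 58 = 11310.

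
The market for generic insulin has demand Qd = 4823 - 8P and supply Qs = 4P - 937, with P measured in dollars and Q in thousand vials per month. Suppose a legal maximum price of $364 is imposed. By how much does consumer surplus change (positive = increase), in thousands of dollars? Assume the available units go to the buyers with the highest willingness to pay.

Without the control the market clears where 4823 - 8P = 4P - 937, i.e. P* = 480 and Q* = 983.
The ceiling of 364 is below the equilibrium price 480, so it binds.
At P = 364: Qd = 4823 - 8·364 = 1911 and Qs = 4·364 - 937 = 519.
Consumer surplus without the control is ½ · (602.875 - 480) · 983 = 60393.0625.
With the ceiling, 519 units are sold at 364 (assume they go to the highest-value buyers). The demand price at Q = 519 is 538, so CS = ½ · [(602.875 - 364) + (538 - 364)] · 519 = 107141.0625.
Change in consumer surplus = 107141.0625 - 60393.0625 = 46748.

46748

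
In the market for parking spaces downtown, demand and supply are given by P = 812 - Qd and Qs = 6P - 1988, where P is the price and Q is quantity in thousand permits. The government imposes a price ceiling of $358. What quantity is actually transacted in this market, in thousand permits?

160

Rearranging demand gives Qd = 812 - P. Equilibrium: 812 - P = 6P - 1988, so 2800 = 7P and P* = 400, Q* = 412.
Since 358 < 400, the ceiling is binding.
At P = 358: Qd = 812 - 358 = 454 and Qs = 6·358 - 1988 = 160.
The quantity actually transacted is the short side, supply: 160.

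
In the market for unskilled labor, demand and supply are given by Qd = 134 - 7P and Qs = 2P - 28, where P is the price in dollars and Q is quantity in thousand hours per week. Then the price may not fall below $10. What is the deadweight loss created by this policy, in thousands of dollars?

Equilibrium: 134 - 7P = 2P - 28, so 162 = 9P and P* = 18, Q* = 8.
Since 10 is below P* = 18, the floor does not bind and the free-market outcome prevails.
Since the control does not bind, no trades are prevented and deadweight loss is zero.

0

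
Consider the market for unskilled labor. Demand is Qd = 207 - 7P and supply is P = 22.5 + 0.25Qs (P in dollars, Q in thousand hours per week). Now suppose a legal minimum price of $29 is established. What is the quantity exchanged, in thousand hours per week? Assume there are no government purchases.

4

Rearranging supply gives Qs = 4P - 90. Without the control the market clears where 207 - 7P = 4P - 90, i.e. P* = 27 and Q* = 18.
The floor of 29 is above the equilibrium price 27, so it binds.
At P = 29: Qd = 207 - 7·29 = 4 and Qs = 4·29 - 90 = 26.
The quantity actually transacted is the short side, demand: 4.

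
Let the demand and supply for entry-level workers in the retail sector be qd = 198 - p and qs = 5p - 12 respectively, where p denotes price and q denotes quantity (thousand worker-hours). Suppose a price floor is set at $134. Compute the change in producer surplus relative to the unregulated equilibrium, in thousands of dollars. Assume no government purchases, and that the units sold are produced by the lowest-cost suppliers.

Setting quantity demanded equal to quantity supplied, 198 - p = 5p - 12, gives p* = 35 and q* = 163.
Since 134 > 35, the floor is binding.
At p = 134: qd = 198 - 134 = 64 and qs = 5·134 - 12 = 658.
Producer surplus without the control is ½ · (35 - 2.4) · 163 = 2656.9.
With the floor, 64 units are sold at 134. The supply price at q = 64 is 15.2, so PS = ½ · [(134 - 2.4) + (134 - 15.2)] · 64 = 8012.8.
Change in producer surplus = 8012.8 - 2656.9 = 5355.9.

5355.9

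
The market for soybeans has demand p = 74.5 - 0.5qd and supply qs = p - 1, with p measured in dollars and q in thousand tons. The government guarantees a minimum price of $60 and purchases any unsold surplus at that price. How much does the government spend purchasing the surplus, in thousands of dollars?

Rearranging demand gives qd = 149 - 2p. Without the control the market clears where 149 - 2p = p - 1, i.e. p* = 50 and q* = 49.
Since 60 > 50, the floor is binding.
At p = 60: qd = 149 - 2·60 = 29 and qs = 60 - 1 = 59.
Surplus = qs - qd = 30.
Government expenditure = surplus × support price = 30 × 60 = 1800.

1800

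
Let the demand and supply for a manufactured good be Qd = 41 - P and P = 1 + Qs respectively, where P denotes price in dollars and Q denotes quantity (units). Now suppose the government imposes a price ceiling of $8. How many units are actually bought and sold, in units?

Rearranging supply gives Qs = P - 1. Equilibrium: 41 - P = P - 1, so 42 = 2P and P* = 21, Q* = 20.
The ceiling of 8 is below the equilibrium price 21, so it binds.
At P = 8: Qd = 41 - 8 = 33 and Qs = 8 - 1 = 7.
The quantity actually transacted is the short side, supply: 7.

7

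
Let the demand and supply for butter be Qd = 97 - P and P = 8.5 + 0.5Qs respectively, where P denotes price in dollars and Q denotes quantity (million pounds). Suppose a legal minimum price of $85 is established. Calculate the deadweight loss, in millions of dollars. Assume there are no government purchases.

1656.75

Rearranging supply gives Qs = 2P - 17. Without the control the market clears where 97 - P = 2P - 17, i.e. P* = 38 and Q* = 59.
The floor of 85 is above the equilibrium price 38, so it binds.
At P = 85: Qd = 97 - 85 = 12 and Qs = 2·85 - 17 = 153.
Quantity traded falls to 12. At Q = 12 the demand price is 97 - 12 = 85 and the supply price is (17 + 12)/2 = 14.5.
Deadweight loss = ½ · (85 - 14.5) · (59 - 12) = ½ · 70.5 · 47 = 1656.75.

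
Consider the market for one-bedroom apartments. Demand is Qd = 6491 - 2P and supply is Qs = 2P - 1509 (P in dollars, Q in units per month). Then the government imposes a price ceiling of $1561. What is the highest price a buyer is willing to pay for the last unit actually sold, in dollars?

In a free market, 6491 - 2P = 2P - 1509 gives the equilibrium P* = 2000, Q* = 2491.
Because the ceiling (1561) lies below the market-clearing price, it is binding.
At P = 1561: Qd = 6491 - 2·1561 = 3369 and Qs = 2·1561 - 1509 = 1613.
Only 1613 units reach the market. On the demand curve, the marginal buyer's willingness to pay at Q = 1613 is (6491 - 1613)/2 = 2439.

2439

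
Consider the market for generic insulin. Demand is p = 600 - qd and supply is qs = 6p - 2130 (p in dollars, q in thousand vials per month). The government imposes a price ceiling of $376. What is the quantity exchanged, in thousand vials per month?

126

Rearranging demand gives qd = 600 - p. In a free market, 600 - p = 6p - 2130 gives the equilibrium p* = 390, q* = 210.
Because the ceiling (376) lies below the market-clearing price, it is binding.
At p = 376: qd = 600 - 376 = 224 and qs = 6·376 - 2130 = 126.
The quantity actually transacted is the short side, supply: 126.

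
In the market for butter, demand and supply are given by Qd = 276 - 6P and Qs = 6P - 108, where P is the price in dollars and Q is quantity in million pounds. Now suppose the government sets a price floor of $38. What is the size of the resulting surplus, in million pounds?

72

Equilibrium: 276 - 6P = 6P - 108, so 384 = 12P and P* = 32, Q* = 84.
Because the floor (38) lies above the market-clearing price, it is binding.
At P = 38: Qd = 276 - 6·38 = 48 and Qs = 6·38 - 108 = 120.
Surplus = Qs - Qd = 120 - 48 = 72.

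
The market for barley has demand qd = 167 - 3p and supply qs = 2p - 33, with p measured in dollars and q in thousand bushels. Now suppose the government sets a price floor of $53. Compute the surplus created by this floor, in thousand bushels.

65

Without the control the market clears where 167 - 3p = 2p - 33, i.e. p* = 40 and q* = 47.
The floor of 53 is above the equilibrium price 40, so it binds.
At p = 53: qd = 167 - 3·53 = 8 and qs = 2·53 - 33 = 73.
Surplus = qs - qd = 73 - 8 = 65.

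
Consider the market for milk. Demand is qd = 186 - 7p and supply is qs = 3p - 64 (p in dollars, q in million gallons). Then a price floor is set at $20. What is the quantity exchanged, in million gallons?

11

Equilibrium: 186 - 7p = 3p - 64, so 250 = 10p and p* = 25, q* = 11.
The floor of 20 is below the equilibrium price 25, so it is not binding; the market clears at p* = 25, q* = 11.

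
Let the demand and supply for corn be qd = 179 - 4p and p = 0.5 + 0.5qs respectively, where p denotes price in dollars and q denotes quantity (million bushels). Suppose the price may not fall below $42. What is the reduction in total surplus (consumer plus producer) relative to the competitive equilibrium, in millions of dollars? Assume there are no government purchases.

864

Rearranging supply gives qs = 2p - 1. Equilibrium: 179 - 4p = 2p - 1, so 180 = 6p and p* = 30, q* = 59.
The floor of 42 is above the equilibrium price 30, so it binds.
At p = 42: qd = 179 - 4·42 = 11 and qs = 2·42 - 1 = 83.
Quantity traded falls to 11. At q = 11 the demand price is (179 - 11)/4 = 42 and the supply price is (1 + 11)/2 = 6.
Deadweight loss = ½ · (42 - 6) · (59 - 11) = ½ · 36 · 48 = 864.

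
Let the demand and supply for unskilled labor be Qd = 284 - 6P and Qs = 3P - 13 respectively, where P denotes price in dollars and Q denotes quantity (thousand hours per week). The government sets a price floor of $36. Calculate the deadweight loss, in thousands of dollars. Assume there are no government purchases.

81

Setting quantity demanded equal to quantity supplied, 284 - 6P = 3P - 13, gives P* = 33 and Q* = 86.
Because the floor (36) lies above the market-clearing price, it is binding.
At P = 36: Qd = 284 - 6·36 = 68 and Qs = 3·36 - 13 = 95.
Quantity traded falls to 68. At Q = 68 the demand price is (284 - 68)/6 = 36 and the supply price is (13 + 68)/3 = 27.
Deadweight loss = ½ · (36 - 27) · (86 - 68) = ½ · 9 · 18 = 81.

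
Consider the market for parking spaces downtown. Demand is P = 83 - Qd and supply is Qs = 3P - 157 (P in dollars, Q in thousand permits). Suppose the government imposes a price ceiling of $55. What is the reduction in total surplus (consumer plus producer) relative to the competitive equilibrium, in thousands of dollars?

150

Rearranging demand gives Qd = 83 - P. Without the control the market clears where 83 - P = 3P - 157, i.e. P* = 60 and Q* = 23.
Because the ceiling (55) lies below the market-clearing price, it is binding.
At P = 55: Qd = 83 - 55 = 28 and Qs = 3·55 - 157 = 8.
Quantity traded falls to 8. At Q = 8 the demand price is 83 - 8 = 75 and the supply price is (157 + 8)/3 = 55.
Deadweight loss = ½ · (75 - 55) · (23 - 8) = ½ · 20 · 15 = 150.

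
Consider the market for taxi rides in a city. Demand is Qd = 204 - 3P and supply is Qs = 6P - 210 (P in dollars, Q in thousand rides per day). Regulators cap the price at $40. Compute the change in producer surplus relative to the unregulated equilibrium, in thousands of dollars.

-288

In a free market, 204 - 3P = 6P - 210 gives the equilibrium P* = 46, Q* = 66.
Because the ceiling (40) lies below the market-clearing price, it is binding.
At P = 40: Qd = 204 - 3·40 = 84 and Qs = 6·40 - 210 = 30.
Producer surplus without the control is ½ · (46 - 35) · 66 = 363.
With the ceiling, producers sell 30 units at 40, so PS = ½ · (40 - 35) · 30 = 75.
Change in producer surplus = 75 - 363 = -288.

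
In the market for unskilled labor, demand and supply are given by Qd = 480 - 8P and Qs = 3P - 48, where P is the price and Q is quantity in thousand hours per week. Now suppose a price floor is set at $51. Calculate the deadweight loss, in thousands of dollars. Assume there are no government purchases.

In a free market, 480 - 8P = 3P - 48 gives the equilibrium P* = 48, Q* = 96.
The floor of 51 is above the equilibrium price 48, so it binds.
At P = 51: Qd = 480 - 8·51 = 72 and Qs = 3·51 - 48 = 105.
Quantity traded falls to 72. At Q = 72 the demand price is (480 - 72)/8 = 51 and the supply price is (48 + 72)/3 = 40.
Deadweight loss = ½ · (51 - 40) · (96 - 72) = ½ · 11 · 24 = 132.

132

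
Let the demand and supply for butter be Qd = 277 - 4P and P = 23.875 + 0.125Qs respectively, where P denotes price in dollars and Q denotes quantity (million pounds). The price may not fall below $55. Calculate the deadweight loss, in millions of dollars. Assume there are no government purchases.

768

Rearranging supply gives Qs = 8P - 191. In a free market, 277 - 4P = 8P - 191 gives the equilibrium P* = 39, Q* = 121.
Because the floor (55) lies above the market-clearing price, it is binding.
At P = 55: Qd = 277 - 4·55 = 57 and Qs = 8·55 - 191 = 249.
Quantity traded falls to 57. At Q = 57 the demand price is (277 - 57)/4 = 55 and the supply price is (191 + 57)/8 = 31.
Deadweight loss = ½ · (55 - 31) · (121 - 57) = ½ · 24 · 64 = 768.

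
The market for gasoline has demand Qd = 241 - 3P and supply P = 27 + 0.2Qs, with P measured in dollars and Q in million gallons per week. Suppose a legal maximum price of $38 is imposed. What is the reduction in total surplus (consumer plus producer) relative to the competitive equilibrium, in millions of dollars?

Rearranging supply gives Qs = 5P - 135. Without the control the market clears where 241 - 3P = 5P - 135, i.e. P* = 47 and Q* = 100.
The ceiling of 38 is below the equilibrium price 47, so it binds.
At P = 38: Qd = 241 - 3·38 = 127 and Qs = 5·38 - 135 = 55.
Quantity traded falls to 55. At Q = 55 the demand price is (241 - 55)/3 = 62 and the supply price is (135 + 55)/5 = 38.
Deadweight loss = ½ · (62 - 38) · (100 - 55) = ½ · 24 · 45 = 540.

540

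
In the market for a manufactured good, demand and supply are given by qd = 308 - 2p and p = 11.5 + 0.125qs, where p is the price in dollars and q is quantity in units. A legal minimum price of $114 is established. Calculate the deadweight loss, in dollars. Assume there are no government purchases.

6845

Rearranging supply gives qs = 8p - 92. Setting quantity demanded equal to quantity supplied, 308 - 2p = 8p - 92, gives p* = 40 and q* = 228.
Since 114 > 40, the floor is binding.
At p = 114: qd = 308 - 2·114 = 80 and qs = 8·114 - 92 = 820.
Quantity traded falls to 80. At q = 80 the demand price is (308 - 80)/2 = 114 and the supply price is (92 + 80)/8 = 21.5.
Deadweight loss = ½ · (114 - 21.5) · (228 - 80) = ½ · 92.5 · 148 = 6845.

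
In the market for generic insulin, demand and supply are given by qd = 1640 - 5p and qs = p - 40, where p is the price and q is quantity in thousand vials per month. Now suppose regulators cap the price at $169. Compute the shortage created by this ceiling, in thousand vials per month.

666

Without the control the market clears where 1640 - 5p = p - 40, i.e. p* = 280 and q* = 240.
The ceiling of 169 is below the equilibrium price 280, so it binds.
At p = 169: qd = 1640 - 5·169 = 795 and qs = 169 - 40 = 129.
Shortage = qd - qs = 795 - 129 = 666.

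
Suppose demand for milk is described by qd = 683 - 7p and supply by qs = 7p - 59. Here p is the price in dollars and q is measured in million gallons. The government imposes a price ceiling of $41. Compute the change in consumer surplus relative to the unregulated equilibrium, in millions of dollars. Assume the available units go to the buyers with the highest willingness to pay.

2232

Without the control the market clears where 683 - 7p = 7p - 59, i.e. p* = 53 and q* = 312.
Since 41 < 53, the ceiling is binding.
At p = 41: qd = 683 - 7·41 = 396 and qs = 7·41 - 59 = 228.
Consumer surplus without the control is ½ · (683/7 - 53) · 312 = 48672/7.
With the ceiling, 228 units are sold at 41 (assume they go to the highest-value buyers). The demand price at q = 228 is 65, so CS = ½ · [(683/7 - 41) + (65 - 41)] · 228 = 64296/7.
Change in consumer surplus = 64296/7 - 48672/7 = 2232.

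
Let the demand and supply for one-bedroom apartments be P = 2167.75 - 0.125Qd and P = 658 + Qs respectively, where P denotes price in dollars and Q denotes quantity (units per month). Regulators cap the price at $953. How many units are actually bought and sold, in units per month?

Rearranging demand gives Qd = 17342 - 8P; rearranging supply gives Qs = P - 658. Without the control the market clears where 17342 - 8P = P - 658, i.e. P* = 2000 and Q* = 1342.
Since 953 < 2000, the ceiling is binding.
At P = 953: Qd = 17342 - 8·953 = 9718 and Qs = 953 - 658 = 295.
The quantity actually transacted is the short side, supply: 295.

295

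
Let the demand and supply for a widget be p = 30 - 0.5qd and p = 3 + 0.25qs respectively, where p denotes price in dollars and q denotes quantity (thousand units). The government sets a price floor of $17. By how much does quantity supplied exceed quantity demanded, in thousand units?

30

Rearranging demand gives qd = 60 - 2p; rearranging supply gives qs = 4p - 12. Equilibrium: 60 - 2p = 4p - 12, so 72 = 6p and p* = 12, q* = 36.
Because the floor (17) lies above the market-clearing price, it is binding.
At p = 17: qd = 60 - 2·17 = 26 and qs = 4·17 - 12 = 56.
Surplus = qs - qd = 56 - 26 = 30.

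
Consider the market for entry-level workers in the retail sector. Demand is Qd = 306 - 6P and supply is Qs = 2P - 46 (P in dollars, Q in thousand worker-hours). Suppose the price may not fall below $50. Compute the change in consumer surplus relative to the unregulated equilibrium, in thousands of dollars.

-144

In a free market, 306 - 6P = 2P - 46 gives the equilibrium P* = 44, Q* = 42.
Since 50 > 44, the floor is binding.
At P = 50: Qd = 306 - 6·50 = 6 and Qs = 2·50 - 46 = 54.
Consumer surplus without the control is ½ · (51 - 44) · 42 = 147.
With the floor, consumers buy 6 units at 50, so CS = ½ · (51 - 50) · 6 = 3.
Change in consumer surplus = 3 - 147 = -144.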